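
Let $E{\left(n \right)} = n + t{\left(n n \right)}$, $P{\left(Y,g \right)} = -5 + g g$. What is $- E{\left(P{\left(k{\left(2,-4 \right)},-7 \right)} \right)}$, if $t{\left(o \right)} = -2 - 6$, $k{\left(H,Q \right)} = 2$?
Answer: $-36$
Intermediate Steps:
$P{\left(Y,g \right)} = -5 + g^{2}$
$t{\left(o \right)} = -8$ ($t{\left(o \right)} = -2 - 6 = -8$)
$E{\left(n \right)} = -8 + n$ ($E{\left(n \right)} = n - 8 = -8 + n$)
$- E{\left(P{\left(k{\left(2,-4 \right)},-7 \right)} \right)} = - (-8 - \left(5 - \left(-7\right)^{2}\right)) = - (-8 + \left(-5 + 49\right)) = - (-8 + 44) = \left(-1\right) 36 = -36$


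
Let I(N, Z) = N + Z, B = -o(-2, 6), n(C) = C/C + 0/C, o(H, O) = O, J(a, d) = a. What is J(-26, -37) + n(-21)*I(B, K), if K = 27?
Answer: -5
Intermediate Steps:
n(C) = 1 (n(C) = 1 + 0 = 1)
B = -6 (B = -1*6 = -6)
J(-26, -37) + n(-21)*I(B, K) = -26 + 1*(-6 + 27) = -26 + 1*21 = -26 + 21 = -5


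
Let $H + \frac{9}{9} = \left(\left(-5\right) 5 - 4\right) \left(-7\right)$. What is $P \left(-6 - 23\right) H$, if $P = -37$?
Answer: $216746$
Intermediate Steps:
$H = 202$ ($H = -1 + \left(\left(-5\right) 5 - 4\right) \left(-7\right) = -1 + \left(-25 - 4\right) \left(-7\right) = -1 - -203 = -1 + 203 = 202$)
$P \left(-6 - 23\right) H = - 37 \left(-6 - 23\right) 202 = \left(-37\right) \left(-29\right) 202 = 1073 \cdot 202 = 216746$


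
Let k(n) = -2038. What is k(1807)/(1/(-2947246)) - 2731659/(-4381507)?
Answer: 26317466363405095/4381507 ≈ 6.0065e+9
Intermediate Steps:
k(1807)/(1/(-2947246)) - 2731659/(-4381507) = -2038/(1/(-2947246)) - 2731659/(-4381507) = -2038/(-1/2947246) - 2731659*(-1/4381507) = -2038*(-2947246) + 2731659/4381507 = 6006487348 + 2731659/4381507 = 26317466363405095/4381507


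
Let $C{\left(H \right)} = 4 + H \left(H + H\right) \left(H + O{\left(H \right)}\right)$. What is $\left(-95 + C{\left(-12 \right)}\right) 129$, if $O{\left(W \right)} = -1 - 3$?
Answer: $-606171$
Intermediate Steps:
$O{\left(W \right)} = -4$
$C{\left(H \right)} = 4 + 2 H^{2} \left(-4 + H\right)$ ($C{\left(H \right)} = 4 + H \left(H + H\right) \left(H - 4\right) = 4 + H 2 H \left(-4 + H\right) = 4 + 2 H^{2} \left(-4 + H\right)$)
$\left(-95 + C{\left(-12 \right)}\right) 129 = \left(-95 + \left(4 - 8 \left(-12\right)^{2} + 2 \left(-12\right)^{3}\right)\right) 129 = \left(-95 + \left(4 - 1152 + 2 \left(-1728\right)\right)\right) 129 = \left(-95 - 4604\right) 129 = \left(-4699\right) 129 = -606171$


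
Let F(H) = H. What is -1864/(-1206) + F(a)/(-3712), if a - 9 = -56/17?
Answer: 58754437/38051712 ≈ 1.5441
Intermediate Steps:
a = 97/17 (a = 9 - 56/17 = 97/17 ≈ 5.7059)
-1864/(-1206) + F(a)/(-3712) = -1864/(-1206) + (97/17)/(-3712) = -1864*(-1/1206) + (97/17)*(-1/3712) = 932/603 - 97/63104 = 58754437/38051712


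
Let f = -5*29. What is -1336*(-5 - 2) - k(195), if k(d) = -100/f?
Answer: 271188/29 ≈ 9351.3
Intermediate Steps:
f = -145
k(d) = 20/29 (k(d) = -100/(-145) = -100*(-1/145) = 20/29)
-1336*(-5 - 2) - k(195) = -1336*(-5 - 2) - 1*20/29 = -1336*(-7) - 20/29 = 9352 - 20/29 = 271188/29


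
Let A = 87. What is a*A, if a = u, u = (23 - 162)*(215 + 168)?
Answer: -4631619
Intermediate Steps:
u = -53237 (u = -139*383 = -53237)
a = -53237
a*A = -53237*87 = -4631619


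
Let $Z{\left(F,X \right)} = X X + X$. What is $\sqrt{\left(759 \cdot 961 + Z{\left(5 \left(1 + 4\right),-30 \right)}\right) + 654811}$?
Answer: $2 \sqrt{346270} \approx 1176.9$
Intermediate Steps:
$Z{\left(F,X \right)} = X + X^{2}$ ($Z{\left(F,X \right)} = X^{2} + X = X + X^{2}$)
$\sqrt{\left(759 \cdot 961 + Z{\left(5 \left(1 + 4\right),-30 \right)}\right) + 654811} = \sqrt{\left(759 \cdot 961 - 30 \left(1 - 30\right)\right) + 654811} = \sqrt{\left(729399 - -870\right) + 654811} = \sqrt{\left(729399 + 870\right) + 654811} = \sqrt{730269 + 654811} = \sqrt{1385080} = 2 \sqrt{346270}$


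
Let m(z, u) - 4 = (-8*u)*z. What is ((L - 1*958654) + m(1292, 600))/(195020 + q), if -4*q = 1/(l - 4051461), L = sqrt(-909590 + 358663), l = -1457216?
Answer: -157774017957000/4297208754161 + 22034708*I*sqrt(550927)/4297208754161 ≈ -36.715 + 0.003806*I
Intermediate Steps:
m(z, u) = 4 - 8*u*z (m(z, u) = 4 + (-8*u)*z = 4 - 8*u*z)
L = I*sqrt(550927) (L = sqrt(-550927) = I*sqrt(550927) ≈ 742.24*I)
q = 1/22034708 (q = -1/(4*(-1457216 - 4051461)) = -1/4/(-5508677) = -1/4*(-1/5508677) = 1/22034708 ≈ 4.5383e-8)
((L - 1*958654) + m(1292, 600))/(195020 + q) = ((I*sqrt(550927) - 1*958654) + (4 - 8*600*1292))/(195020 + 1/22034708) = ((I*sqrt(550927) - 958654) + (4 - 6201600))/(4297208754161/22034708) = ((-958654 + I*sqrt(550927)) - 6201596)*(22034708/4297208754161) = (-7160250 + I*sqrt(550927))*(22034708/4297208754161) = -157774017957000/4297208754161 + 22034708*I*sqrt(550927)/4297208754161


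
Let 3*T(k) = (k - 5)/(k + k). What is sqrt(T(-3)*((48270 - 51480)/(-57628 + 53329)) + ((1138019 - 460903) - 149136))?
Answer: 2*sqrt(2439454058305)/4299 ≈ 726.62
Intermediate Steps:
T(k) = (-5 + k)/(6*k) (T(k) = ((k - 5)/(k + k))/3 = ((-5 + k)/((2*k)))/3 = ((-5 + k)*(1/(2*k)))/3 = ((-5 + k)/(2*k))/3 = (-5 + k)/(6*k))
sqrt(T(-3)*((48270 - 51480)/(-57628 + 53329)) + ((1138019 - 460903) - 149136)) = sqrt(((1/6)*(-5 - 3)/(-3))*((48270 - 51480)/(-57628 + 53329)) + ((1138019 - 460903) - 149136)) = sqrt(((1/6)*(-1/3)*(-8))*(-3210/(-4299)) + (677116 - 149136)) = sqrt(4*(-3210*(-1/4299))/9 + 527980) = sqrt((4/9)*(1070/1433) + 527980) = sqrt(4280/12897 + 527980) = sqrt(6809362340/12897) = 2*sqrt(2439454058305)/4299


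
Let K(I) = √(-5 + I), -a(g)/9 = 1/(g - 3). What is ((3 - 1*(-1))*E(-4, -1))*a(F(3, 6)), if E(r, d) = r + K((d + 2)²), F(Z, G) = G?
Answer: 48 - 24*I ≈ 48.0 - 24.0*I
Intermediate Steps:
a(g) = -9/(-3 + g) (a(g) = -9/(g - 3) = -9/(-3 + g))
E(r, d) = r + √(-5 + (2 + d)²) (E(r, d) = r + √(-5 + (d + 2)²) = r + √(-5 + (2 + d)²))
((3 - 1*(-1))*E(-4, -1))*a(F(3, 6)) = ((3 - 1*(-1))*(-4 + √(-5 + (2 - 1)²)))*(-9/(-3 + 6)) = ((3 + 1)*(-4 + √(-5 + 1²)))*(-9/3) = (4*(-4 + √(-5 + 1)))*(-9*⅓) = (4*(-4 + √(-4)))*(-3) = (4*(-4 + 2*I))*(-3) = (-16 + 8*I)*(-3) = 48 - 24*I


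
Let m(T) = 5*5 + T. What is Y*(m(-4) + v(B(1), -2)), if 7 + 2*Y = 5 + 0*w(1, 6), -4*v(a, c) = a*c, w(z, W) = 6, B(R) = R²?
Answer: -43/2 ≈ -21.500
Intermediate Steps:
m(T) = 25 + T
v(a, c) = -a*c/4
Y = -1 (Y = -7/2 + (5 + 0*6)/2 = -7/2 + (5 + 0)/2 = -7/2 + (½)*5 = -7/2 + 5/2 = -1)
Y*(m(-4) + v(B(1), -2)) = -((25 - 4) - ¼*1²*(-2)) = -(21 - ¼*1*(-2)) = -(21 + ½) = -1*43/2 = -43/2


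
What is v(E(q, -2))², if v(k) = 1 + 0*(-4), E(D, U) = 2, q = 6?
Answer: 1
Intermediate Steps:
v(k) = 1 (v(k) = 1 + 0 = 1)
v(E(q, -2))² = 1² = 1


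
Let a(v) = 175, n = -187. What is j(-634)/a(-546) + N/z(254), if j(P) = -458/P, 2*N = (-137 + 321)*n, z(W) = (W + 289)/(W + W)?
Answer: -484830960853/30122925 ≈ -16095.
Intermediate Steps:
z(W) = (289 + W)/(2*W) (z(W) = (289 + W)/((2*W)) = (289 + W)*(1/(2*W)) = (289 + W)/(2*W))
N = -17204 (N = ((-137 + 321)*(-187))/2 = (184*(-187))/2 = (½)*(-34408) = -17204)
j(-634)/a(-546) + N/z(254) = -458/(-634)/175 - 17204*508/(289 + 254) = -458*(-1/634)*(1/175) - 17204/((½)*(1/254)*543) = (229/317)*(1/175) - 17204/543/508 = 229/55475 - 17204*508/543 = 229/55475 - 8739632/543 = -484830960853/30122925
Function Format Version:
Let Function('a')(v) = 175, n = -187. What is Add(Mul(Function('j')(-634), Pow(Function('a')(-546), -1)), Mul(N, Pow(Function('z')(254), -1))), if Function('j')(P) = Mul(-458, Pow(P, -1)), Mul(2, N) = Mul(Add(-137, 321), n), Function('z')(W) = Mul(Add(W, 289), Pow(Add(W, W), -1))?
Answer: Rational(-484830960853, 30122925) ≈ -16095.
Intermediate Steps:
Function('z')(W) = Mul(Rational(1, 2), Pow(W, -1), Add(289, W)) (Function('z')(W) = Mul(Add(289, W), Pow(Mul(2, W), -1)) = Mul(Add(289, W), Mul(Rational(1, 2), Pow(W, -1))) = Mul(Rational(1, 2), Pow(W, -1), Add(289, W)))
N = -17204 (N = Mul(Rational(1, 2), Mul(Add(-137, 321), -187)) = Mul(Rational(1, 2), Mul(184, -187)) = Mul(Rational(1, 2), -34408) = -17204)
Add(Mul(Function('j')(-634), Pow(Function('a')(-546), -1)), Mul(N, Pow(Function('z')(254), -1))) = Add(Mul(Mul(-458, Pow(-634, -1)), Pow(175, -1)), Mul(-17204, Pow(Mul(Rational(1, 2), Pow(254, -1), Add(289, 254)), -1))) = Add(Mul(Mul(-458, Rational(-1, 634)), Rational(1, 175)), Mul(-17204, Pow(Mul(Rational(1, 2), Rational(1, 254), 543), -1))) = Add(Mul(Rational(229, 317), Rational(1, 175)), Mul(-17204, Pow(Rational(543, 508), -1))) = Add(Rational(229, 55475), Mul(-17204, Rational(508, 543))) = Add(Rational(229, 55475), Rational(-8739632, 543)) = Rational(-484830960853, 30122925)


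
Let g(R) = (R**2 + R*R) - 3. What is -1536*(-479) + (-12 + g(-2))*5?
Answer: 735709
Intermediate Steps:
g(R) = -3 + 2*R**2 (g(R) = (R**2 + R**2) - 3 = 2*R**2 - 3 = -3 + 2*R**2)
-1536*(-479) + (-12 + g(-2))*5 = -1536*(-479) + (-12 + (-3 + 2*(-2)**2))*5 = 735744 + (-12 + (-3 + 2*4))*5 = 735744 + (-12 + (-3 + 8))*5 = 735744 + (-12 + 5)*5 = 735744 - 7*5 = 735744 - 35 = 735709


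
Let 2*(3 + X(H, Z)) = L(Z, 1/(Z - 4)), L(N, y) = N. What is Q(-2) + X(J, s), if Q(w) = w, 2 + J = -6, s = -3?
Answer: -13/2 ≈ -6.5000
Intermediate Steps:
J = -8 (J = -2 - 6 = -8)
X(H, Z) = -3 + Z/2
Q(-2) + X(J, s) = -2 + (-3 + (1/2)*(-3)) = -2 + (-3 - 3/2) = -2 - 9/2 = -13/2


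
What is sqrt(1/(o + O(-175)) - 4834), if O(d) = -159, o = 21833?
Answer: I*sqrt(2270830820510)/21674 ≈ 69.527*I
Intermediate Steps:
sqrt(1/(o + O(-175)) - 4834) = sqrt(1/(21833 - 159) - 4834) = sqrt(1/21674 - 4834) = sqrt(-104772115/21674) = I*sqrt(2270830820510)/21674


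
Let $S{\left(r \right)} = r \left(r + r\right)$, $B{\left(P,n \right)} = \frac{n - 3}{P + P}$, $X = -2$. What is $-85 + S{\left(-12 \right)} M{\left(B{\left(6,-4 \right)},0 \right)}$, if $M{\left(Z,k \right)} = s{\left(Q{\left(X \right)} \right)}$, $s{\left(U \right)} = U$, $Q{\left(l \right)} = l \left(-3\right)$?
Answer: $1643$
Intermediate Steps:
$Q{\left(l \right)} = - 3 l$
$B{\left(P,n \right)} = \frac{-3 + n}{2 P}$
$M{\left(Z,k \right)} = 6$ ($M{\left(Z,k \right)} = \left(-3\right) \left(-2\right) = 6$)
$S{\left(r \right)} = 2 r^{2}$ ($S{\left(r \right)} = r 2 r = 2 r^{2}$)
$-85 + S{\left(-12 \right)} M{\left(B{\left(6,-4 \right)},0 \right)} = -85 + 2 \left(-12\right)^{2} \cdot 6 = -85 + 2 \cdot 144 \cdot 6 = -85 + 288 \cdot 6 = -85 + 1728 = 1643$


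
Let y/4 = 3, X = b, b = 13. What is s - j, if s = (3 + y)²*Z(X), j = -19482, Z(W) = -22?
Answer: 14532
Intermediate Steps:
X = 13
y = 12 (y = 4*3 = 12)
s = -4950 (s = (3 + 12)²*(-22) = 15²*(-22) = 225*(-22) = -4950)
s - j = -4950 - 1*(-19482) = -4950 + 19482 = 14532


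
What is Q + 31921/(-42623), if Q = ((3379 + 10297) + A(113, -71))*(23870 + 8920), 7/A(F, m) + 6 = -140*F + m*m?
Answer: 13742741955201135/30645937 ≈ 4.4844e+8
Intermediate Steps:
A(F, m) = 7/(-6 + m² - 140*F) (A(F, m) = 7/(-6 + (-140*F + m*m)) = 7/(-6 + (-140*F + m²)) = 7/(-6 + (m² - 140*F)) = 7/(-6 + m² - 140*F))
Q = 322425497458/719 (Q = ((3379 + 10297) + 7/(-6 + (-71)² - 140*113))*(23870 + 8920) = (13676 + 7/(-6 + 5041 - 15820))*32790 = (13676 + 7/(-10785))*32790 = (13676 + 7*(-1/10785))*32790 = (13676 - 7/10785)*32790 = (147495653/10785)*32790 = 322425497458/719 ≈ 4.4844e+8)
Q + 31921/(-42623) = 322425497458/719 + 31921/(-42623) = 322425497458/719 + 31921*(-1/42623) = 322425497458/719 - 31921/42623 = 13742741955201135/30645937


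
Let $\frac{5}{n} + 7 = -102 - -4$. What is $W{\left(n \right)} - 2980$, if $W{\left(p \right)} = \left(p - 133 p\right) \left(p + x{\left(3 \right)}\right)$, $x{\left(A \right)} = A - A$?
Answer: $- \frac{438104}{147} \approx -2980.3$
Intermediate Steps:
$n = - \frac{1}{21}$ ($n = \frac{5}{-7 - 98} = \frac{5}{-105} = 5 \left(- \frac{1}{105}\right) = - \frac{1}{21} \approx -0.047619$)
$x{\left(A \right)} = 0$
$W{\left(p \right)} = - 132 p^{2}$ ($W{\left(p \right)} = \left(p - 133 p\right) \left(p + 0\right) = - 132 p p = - 132 p^{2}$)
$W{\left(n \right)} - 2980 = - 132 \left(- \frac{1}{21}\right)^{2} - 2980 = \left(-132\right) \frac{1}{441} - 2980 = - \frac{44}{147} - 2980 = - \frac{438104}{147}$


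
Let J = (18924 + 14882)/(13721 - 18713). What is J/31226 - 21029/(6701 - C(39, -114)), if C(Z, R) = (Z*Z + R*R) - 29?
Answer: 126066973471/46686117504 ≈ 2.7003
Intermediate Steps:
C(Z, R) = -29 + R² + Z² (C(Z, R) = (Z² + R²) - 29 = (R² + Z²) - 29 = -29 + R² + Z²)
J = -16903/2496 (J = 33806/(-4992) = 33806*(-1/4992) = -16903/2496 ≈ -6.7720)
J/31226 - 21029/(6701 - C(39, -114)) = -16903/2496/31226 - 21029/(6701 - (-29 + (-114)² + 39²)) = -16903/2496*1/31226 - 21029/(6701 - (-29 + 12996 + 1521)) = -16903/77940096 - 21029/(6701 - 1*14488) = -16903/77940096 - 21029/(6701 - 14488) = -16903/77940096 - 21029/(-7787) = -16903/77940096 - 21029*(-1/7787) = -16903/77940096 + 21029/7787 = 126066973471/46686117504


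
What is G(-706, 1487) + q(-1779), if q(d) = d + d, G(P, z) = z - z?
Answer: -3558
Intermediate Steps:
G(P, z) = 0
q(d) = 2*d
G(-706, 1487) + q(-1779) = 0 + 2*(-1779) = 0 - 3558 = -3558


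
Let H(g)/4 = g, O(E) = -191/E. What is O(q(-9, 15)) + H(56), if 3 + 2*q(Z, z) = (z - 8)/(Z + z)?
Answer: 4756/11 ≈ 432.36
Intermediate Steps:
q(Z, z) = -3/2 + (-8 + z)/(2*(Z + z)) (q(Z, z) = -3/2 + ((z - 8)/(Z + z))/2 = -3/2 + ((-8 + z)/(Z + z))/2 = -3/2 + (-8 + z)/(2*(Z + z)))
H(g) = 4*g
O(q(-9, 15)) + H(56) = -191*(-9 + 15)/(-4 - 1*15 - 3/2*(-9)) + 4*56 = -191*6/(-4 - 15 + 27/2) + 224 = -191/((⅙)*(-11/2)) + 224 = -191/(-11/12) + 224 = -191*(-12/11) + 224 = 2292/11 + 224 = 4756/11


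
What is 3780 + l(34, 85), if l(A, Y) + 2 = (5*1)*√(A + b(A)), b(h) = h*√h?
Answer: 3778 + 5*√(34 + 34*√34) ≈ 3854.2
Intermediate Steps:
b(h) = h^(3/2)
l(A, Y) = -2 + 5*√(A + A^(3/2)) (l(A, Y) = -2 + (5*1)*√(A + A^(3/2)) = -2 + 5*√(A + A^(3/2)))
3780 + l(34, 85) = 3780 + (-2 + 5*√(34 + 34^(3/2))) = 3780 + (-2 + 5*√(34 + 34*√34)) = 3778 + 5*√(34 + 34*√34)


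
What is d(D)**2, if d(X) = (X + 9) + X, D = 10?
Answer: 841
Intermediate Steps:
d(X) = 9 + 2*X (d(X) = (9 + X) + X = 9 + 2*X)
d(D)**2 = (9 + 2*10)**2 = (9 + 20)**2 = 29**2 = 841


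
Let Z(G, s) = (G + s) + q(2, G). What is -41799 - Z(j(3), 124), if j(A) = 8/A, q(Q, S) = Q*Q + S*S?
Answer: -377431/9 ≈ -41937.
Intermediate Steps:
q(Q, S) = Q² + S²
Z(G, s) = 4 + G + s + G² (Z(G, s) = (G + s) + (2² + G²) = (G + s) + (4 + G²) = 4 + G + s + G²)
-41799 - Z(j(3), 124) = -41799 - (4 + 8/3 + 124 + (8/3)²) = -41799 - (4 + 8/3 + 124 + 64/9) = -41799 - 1*1240/9 = -41799 - 1240/9 = -377431/9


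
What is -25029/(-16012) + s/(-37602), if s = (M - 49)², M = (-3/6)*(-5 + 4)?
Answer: 903476231/602083224 ≈ 1.5006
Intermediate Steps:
M = ½ (M = -3*⅙*(-1) = -½*(-1) = ½ ≈ 0.50000)
s = 9409/4 (s = (½ - 49)² = (-97/2)² = 9409/4 ≈ 2352.3)
-25029/(-16012) + s/(-37602) = -25029/(-16012) + (9409/4)/(-37602) = -25029*(-1/16012) + (9409/4)*(-1/37602) = 25029/16012 - 9409/150408 = 903476231/602083224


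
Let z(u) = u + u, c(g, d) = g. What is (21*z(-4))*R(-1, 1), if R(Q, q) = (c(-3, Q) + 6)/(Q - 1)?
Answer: 252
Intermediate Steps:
R(Q, q) = 3/(-1 + Q) (R(Q, q) = (-3 + 6)/(Q - 1) = 3/(-1 + Q))
z(u) = 2*u
(21*z(-4))*R(-1, 1) = (21*(2*(-4)))*(3/(-1 - 1)) = (21*(-8))*(3/(-2)) = -504*(-1)/2 = -168*(-3/2) = 252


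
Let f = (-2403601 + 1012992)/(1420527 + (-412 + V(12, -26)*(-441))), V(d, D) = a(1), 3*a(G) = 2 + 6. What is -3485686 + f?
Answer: -4945977197763/1418939 ≈ -3.4857e+6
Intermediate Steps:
a(G) = 8/3 (a(G) = (2 + 6)/3 = (⅓)*8 = 8/3)
V(d, D) = 8/3
f = -1390609/1418939 (f = (-2403601 + 1012992)/(1420527 + (-412 + (8/3)*(-441))) = -1390609/(1420527 + (-412 - 1176)) = -1390609/(1420527 - 1588) = -1390609/1418939 ≈ -0.98003)
-3485686 + f = -3485686 - 1390609/1418939 = -4945977197763/1418939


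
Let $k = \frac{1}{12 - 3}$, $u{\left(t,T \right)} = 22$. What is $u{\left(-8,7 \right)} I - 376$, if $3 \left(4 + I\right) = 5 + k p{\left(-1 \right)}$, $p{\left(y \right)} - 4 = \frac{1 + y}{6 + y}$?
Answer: $- \frac{11450}{27} \approx -424.07$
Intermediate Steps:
$p{\left(y \right)} = 4 + \frac{1 + y}{6 + y}$
$k = \frac{1}{9} \approx 0.11111$
$I = - \frac{59}{27}$ ($I = -4 + \frac{5 + \frac{5 \frac{1}{6 - 1} \left(5 - 1\right)}{9}}{3} = -4 + \frac{5 + \frac{5 \cdot \frac{1}{5} \cdot 4}{9}}{3} = -4 + \frac{5 + \frac{1}{9} \cdot 4}{3} = -4 + \frac{5 + \frac{4}{9}}{3} = -4 + \frac{1}{3} \cdot \frac{49}{9} = -4 + \frac{49}{27} = - \frac{59}{27} \approx -2.1852$)
$u{\left(-8,7 \right)} I - 376 = 22 \left(- \frac{59}{27}\right) - 376 = - \frac{1298}{27} - 376 = - \frac{11450}{27}$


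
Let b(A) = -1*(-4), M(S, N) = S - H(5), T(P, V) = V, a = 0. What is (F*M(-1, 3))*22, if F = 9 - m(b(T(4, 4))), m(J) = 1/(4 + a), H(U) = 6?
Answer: -2695/2 ≈ -1347.5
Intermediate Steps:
M(S, N) = -6 + S (M(S, N) = S - 1*6 = S - 6 = -6 + S)
b(A) = 4
m(J) = ¼ (m(J) = 1/(4 + 0) = 1/4 = ¼)
F = 35/4 (F = 9 - 1*¼ = 9 - ¼ = 35/4 ≈ 8.7500)
(F*M(-1, 3))*22 = (35*(-6 - 1)/4)*22 = ((35/4)*(-7))*22 = -245/4*22 = -2695/2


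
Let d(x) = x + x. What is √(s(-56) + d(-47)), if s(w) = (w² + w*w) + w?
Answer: √6122 ≈ 78.243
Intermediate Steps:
d(x) = 2*x
s(w) = w + 2*w² (s(w) = (w² + w²) + w = 2*w² + w = w + 2*w²)
√(s(-56) + d(-47)) = √(-56*(1 + 2*(-56)) + 2*(-47)) = √(-56*(1 - 112) - 94) = √(-56*(-111) - 94) = √(6216 - 94) = √6122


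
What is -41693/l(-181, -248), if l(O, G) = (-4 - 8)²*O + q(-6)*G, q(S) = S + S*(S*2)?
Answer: 41693/42432 ≈ 0.98258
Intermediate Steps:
q(S) = S + 2*S² (q(S) = S + S*(2*S) = S + 2*S²)
l(O, G) = 66*G + 144*O (l(O, G) = (-4 - 8)²*O + (-6*(1 + 2*(-6)))*G = (-12)²*O + (-6*(1 - 12))*G = 144*O + (-6*(-11))*G = 144*O + 66*G = 66*G + 144*O)
-41693/l(-181, -248) = -41693/(66*(-248) + 144*(-181)) = -41693/(-16368 - 26064) = -41693/(-42432) = -41693*(-1/42432) = 41693/42432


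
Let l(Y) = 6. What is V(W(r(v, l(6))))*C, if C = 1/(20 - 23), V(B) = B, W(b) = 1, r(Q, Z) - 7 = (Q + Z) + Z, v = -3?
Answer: -⅓ ≈ -0.33333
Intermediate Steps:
r(Q, Z) = 7 + Q + 2*Z (r(Q, Z) = 7 + ((Q + Z) + Z) = 7 + (Q + 2*Z) = 7 + Q + 2*Z)
C = -⅓ (C = 1/(-3) = -⅓ ≈ -0.33333)
V(W(r(v, l(6))))*C = 1*(-⅓) = -⅓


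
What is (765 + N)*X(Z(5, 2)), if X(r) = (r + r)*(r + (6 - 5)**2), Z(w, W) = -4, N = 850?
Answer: 38760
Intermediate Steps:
X(r) = 2*r*(1 + r) (X(r) = (2*r)*(r + 1**2) = (2*r)*(r + 1) = (2*r)*(1 + r) = 2*r*(1 + r))
(765 + N)*X(Z(5, 2)) = (765 + 850)*(2*(-4)*(1 - 4)) = 1615*(2*(-4)*(-3)) = 1615*24 = 38760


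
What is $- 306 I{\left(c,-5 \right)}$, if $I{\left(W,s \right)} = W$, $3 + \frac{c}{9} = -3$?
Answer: $16524$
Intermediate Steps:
$c = -54$ ($c = -27 + 9 \left(-3\right) = -27 - 27 = -54$)
$- 306 I{\left(c,-5 \right)} = \left(-306\right) \left(-54\right) = 16524$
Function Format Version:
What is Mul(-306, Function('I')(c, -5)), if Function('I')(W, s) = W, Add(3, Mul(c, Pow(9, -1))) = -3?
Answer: 16524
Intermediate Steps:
c = -54 (c = Add(-27, Mul(9, -3)) = Add(-27, -27) = -54)
Mul(-306, Function('I')(c, -5)) = Mul(-306, -54) = 16524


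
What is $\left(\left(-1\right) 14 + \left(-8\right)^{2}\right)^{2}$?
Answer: $2500$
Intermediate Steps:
$\left(\left(-1\right) 14 + \left(-8\right)^{2}\right)^{2} = \left(-14 + 64\right)^{2} = 50^{2} = 2500$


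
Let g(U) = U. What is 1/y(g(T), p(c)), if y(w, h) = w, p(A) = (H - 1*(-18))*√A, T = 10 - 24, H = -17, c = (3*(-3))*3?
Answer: -1/14 ≈ -0.071429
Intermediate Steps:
c = -27 (c = -9*3 = -27)
T = -14
p(A) = √A (p(A) = (-17 - 1*(-18))*√A = (-17 + 18)*√A = 1*√A = √A)
1/y(g(T), p(c)) = 1/(-14) = -1/14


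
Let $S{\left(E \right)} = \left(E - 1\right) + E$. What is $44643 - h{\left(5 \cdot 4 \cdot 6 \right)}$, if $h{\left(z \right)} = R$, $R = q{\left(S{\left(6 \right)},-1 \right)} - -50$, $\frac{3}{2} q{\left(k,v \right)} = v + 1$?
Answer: $44593$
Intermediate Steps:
$S{\left(E \right)} = -1 + 2 E$ ($S{\left(E \right)} = \left(-1 + E\right) + E = -1 + 2 E$)
$q{\left(k,v \right)} = \frac{2}{3} + \frac{2 v}{3}$ ($q{\left(k,v \right)} = \frac{2 \left(v + 1\right)}{3} = \frac{2 \left(1 + v\right)}{3} = \frac{2}{3} + \frac{2 v}{3}$)
$R = 50$ ($R = \left(\frac{2}{3} + \frac{2}{3} \left(-1\right)\right) - -50 = \left(\frac{2}{3} - \frac{2}{3}\right) + 50 = 0 + 50 = 50$)
$h{\left(z \right)} = 50$
$44643 - h{\left(5 \cdot 4 \cdot 6 \right)} = 44643 - 50 = 44593$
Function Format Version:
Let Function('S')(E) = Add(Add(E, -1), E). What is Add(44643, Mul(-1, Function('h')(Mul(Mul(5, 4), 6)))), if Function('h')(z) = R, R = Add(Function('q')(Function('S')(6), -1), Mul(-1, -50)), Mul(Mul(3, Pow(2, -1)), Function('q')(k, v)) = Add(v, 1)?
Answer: 44593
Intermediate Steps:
Function('S')(E) = Add(-1, Mul(2, E)) (Function('S')(E) = Add(Add(-1, E), E) = Add(-1, Mul(2, E)))
Function('q')(k, v) = Add(Rational(2, 3), Mul(Rational(2, 3), v)) (Function('q')(k, v) = Mul(Rational(2, 3), Add(v, 1)) = Mul(Rational(2, 3), Add(1, v)) = Add(Rational(2, 3), Mul(Rational(2, 3), v)))
R = 50 (R = Add(Add(Rational(2, 3), Mul(Rational(2, 3), -1)), Mul(-1, -50)) = Add(Add(Rational(2, 3), Rational(-2, 3)), 50) = Add(0, 50) = 50)
Function('h')(z) = 50
Add(44643, Mul(-1, Function('h')(Mul(Mul(5, 4), 6)))) = Add(44643, Mul(-1, 50)) = Add(44643, -50) = 44593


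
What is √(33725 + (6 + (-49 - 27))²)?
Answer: 5*√1545 ≈ 196.53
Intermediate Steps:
√(33725 + (6 + (-49 - 27))²) = √(33725 + (6 - 76)²) = √(33725 + (-70)²) = √(33725 + 4900) = √38625 = 5*√1545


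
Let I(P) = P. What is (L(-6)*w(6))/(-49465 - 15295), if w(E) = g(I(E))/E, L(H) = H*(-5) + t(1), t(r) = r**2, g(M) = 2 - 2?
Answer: 0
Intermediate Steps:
g(M) = 0
L(H) = 1 - 5*H (L(H) = H*(-5) + 1**2 = -5*H + 1 = 1 - 5*H)
w(E) = 0 (w(E) = 0/E = 0)
(L(-6)*w(6))/(-49465 - 15295) = ((1 - 5*(-6))*0)/(-49465 - 15295) = ((1 + 30)*0)/(-64760) = (31*0)*(-1/64760) = 0*(-1/64760) = 0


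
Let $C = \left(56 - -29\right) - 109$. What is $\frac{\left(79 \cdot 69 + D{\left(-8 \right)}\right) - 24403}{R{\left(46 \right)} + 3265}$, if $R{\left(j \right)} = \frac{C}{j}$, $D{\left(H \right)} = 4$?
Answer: $- \frac{435804}{75083} \approx -5.8043$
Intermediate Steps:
$C = -24$ ($C = \left(56 + 29\right) - 109 = 85 - 109 = -24$)
$R{\left(j \right)} = - \frac{24}{j}$
$\frac{\left(79 \cdot 69 + D{\left(-8 \right)}\right) - 24403}{R{\left(46 \right)} + 3265} = \frac{\left(79 \cdot 69 + 4\right) - 24403}{- \frac{24}{46} + 3265} = \frac{\left(5451 + 4\right) - 24403}{\left(-24\right) \frac{1}{46} + 3265} = \frac{5455 - 24403}{- \frac{12}{23} + 3265} = - \frac{18948}{\frac{75083}{23}} = \left(-18948\right) \frac{23}{75083} = - \frac{435804}{75083}$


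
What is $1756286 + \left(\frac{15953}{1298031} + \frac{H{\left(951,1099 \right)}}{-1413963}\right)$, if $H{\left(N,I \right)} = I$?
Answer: $\frac{153496705007478268}{87398466993} \approx 1.7563 \cdot 10^{6}$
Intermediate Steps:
$1756286 + \left(\frac{15953}{1298031} + \frac{H{\left(951,1099 \right)}}{-1413963}\right) = 1756286 + \left(\frac{15953}{1298031} + \frac{1099}{-1413963}\right) = 1756286 + \left(15953 \cdot \frac{1}{1298031} + 1099 \left(- \frac{1}{1413963}\right)\right) = 1756286 + \left(\frac{2279}{185433} - \frac{1099}{1413963}\right) = 1756286 + \frac{1006210270}{87398466993} = \frac{153496705007478268}{87398466993}$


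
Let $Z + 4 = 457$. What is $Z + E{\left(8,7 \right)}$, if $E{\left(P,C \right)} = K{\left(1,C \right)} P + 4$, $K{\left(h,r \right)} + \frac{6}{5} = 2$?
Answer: $\frac{2317}{5} \approx 463.4$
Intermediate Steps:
$Z = 453$ ($Z = -4 + 457 = 453$)
$K{\left(h,r \right)} = \frac{4}{5}$ ($K{\left(h,r \right)} = - \frac{6}{5} + 2 = \frac{4}{5}$)
$E{\left(P,C \right)} = 4 + \frac{4 P}{5}$ ($E{\left(P,C \right)} = \frac{4 P}{5} + 4 = 4 + \frac{4 P}{5}$)
$Z + E{\left(8,7 \right)} = 453 + \left(4 + \frac{4}{5} \cdot 8\right) = 453 + \left(4 + \frac{32}{5}\right) = 453 + \frac{52}{5} = \frac{2317}{5}$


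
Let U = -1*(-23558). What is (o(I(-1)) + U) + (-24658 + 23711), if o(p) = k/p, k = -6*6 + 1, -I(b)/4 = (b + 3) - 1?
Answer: 90479/4 ≈ 22620.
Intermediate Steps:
U = 23558
I(b) = -8 - 4*b (I(b) = -4*((b + 3) - 1) = -4*((3 + b) - 1) = -4*(2 + b) = -8 - 4*b)
k = -35 (k = -36 + 1 = -35)
o(p) = -35/p
(o(I(-1)) + U) + (-24658 + 23711) = (-35/(-8 - 4*(-1)) + 23558) + (-24658 + 23711) = (-35/(-8 + 4) + 23558) - 947 = (-35/(-4) + 23558) - 947 = (-35*(-¼) + 23558) - 947 = (35/4 + 23558) - 947 = 94267/4 - 947 = 90479/4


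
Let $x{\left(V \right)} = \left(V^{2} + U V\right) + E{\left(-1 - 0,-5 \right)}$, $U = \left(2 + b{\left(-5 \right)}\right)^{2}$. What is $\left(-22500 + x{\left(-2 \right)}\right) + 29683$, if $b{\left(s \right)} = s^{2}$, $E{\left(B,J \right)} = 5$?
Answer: $5734$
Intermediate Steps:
$U = 729$ ($U = \left(2 + \left(-5\right)^{2}\right)^{2} = \left(2 + 25\right)^{2} = 27^{2} = 729$)
$x{\left(V \right)} = 5 + V^{2} + 729 V$ ($x{\left(V \right)} = \left(V^{2} + 729 V\right) + 5 = 5 + V^{2} + 729 V$)
$\left(-22500 + x{\left(-2 \right)}\right) + 29683 = \left(-22500 + \left(5 + \left(-2\right)^{2} + 729 \left(-2\right)\right)\right) + 29683 = \left(-22500 + \left(5 + 4 - 1458\right)\right) + 29683 = \left(-22500 - 1449\right) + 29683 = -23949 + 29683 = 5734$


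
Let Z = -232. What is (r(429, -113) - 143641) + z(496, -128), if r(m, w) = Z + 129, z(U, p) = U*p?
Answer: -207232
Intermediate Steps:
r(m, w) = -103 (r(m, w) = -232 + 129 = -103)
(r(429, -113) - 143641) + z(496, -128) = (-103 - 143641) + 496*(-128) = -143744 - 63488 = -207232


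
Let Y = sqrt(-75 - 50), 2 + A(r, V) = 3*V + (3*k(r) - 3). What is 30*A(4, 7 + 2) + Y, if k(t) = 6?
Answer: 1200 + 5*I*sqrt(5) ≈ 1200.0 + 11.18*I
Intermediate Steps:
A(r, V) = 13 + 3*V (A(r, V) = -2 + (3*V + (3*6 - 3)) = -2 + (3*V + (18 - 3)) = -2 + (3*V + 15) = -2 + (15 + 3*V) = 13 + 3*V)
Y = 5*I*sqrt(5) (Y = sqrt(-125) = 5*I*sqrt(5) ≈ 11.18*I)
30*A(4, 7 + 2) + Y = 30*(13 + 3*(7 + 2)) + 5*I*sqrt(5) = 30*(13 + 3*9) + 5*I*sqrt(5) = 30*(13 + 27) + 5*I*sqrt(5) = 30*40 + 5*I*sqrt(5) = 1200 + 5*I*sqrt(5)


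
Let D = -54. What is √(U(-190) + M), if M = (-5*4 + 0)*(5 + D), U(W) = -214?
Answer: √766 ≈ 27.677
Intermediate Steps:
M = 980 (M = (-5*4 + 0)*(5 - 54) = (-20 + 0)*(-49) = -20*(-49) = 980)
√(U(-190) + M) = √(-214 + 980) = √766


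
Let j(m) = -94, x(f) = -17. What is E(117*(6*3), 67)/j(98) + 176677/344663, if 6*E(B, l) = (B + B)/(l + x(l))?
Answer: 294214237/809958050 ≈ 0.36325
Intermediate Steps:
E(B, l) = B/(3*(-17 + l)) (E(B, l) = ((B + B)/(l - 17))/6 = ((2*B)/(-17 + l))/6 = (2*B/(-17 + l))/6 = B/(3*(-17 + l)))
E(117*(6*3), 67)/j(98) + 176677/344663 = ((117*(6*3))/(3*(-17 + 67)))/(-94) + 176677/344663 = ((⅓)*(117*18)/50)*(-1/94) + 176677*(1/344663) = ((⅓)*2106*(1/50))*(-1/94) + 176677/344663 = (351/25)*(-1/94) + 176677/344663 = -351/2350 + 176677/344663 = 294214237/809958050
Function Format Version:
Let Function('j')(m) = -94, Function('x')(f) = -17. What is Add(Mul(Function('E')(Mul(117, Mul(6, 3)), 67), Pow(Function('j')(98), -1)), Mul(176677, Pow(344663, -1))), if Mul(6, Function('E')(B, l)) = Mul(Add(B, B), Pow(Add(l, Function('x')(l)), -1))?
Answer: Rational(294214237, 809958050) ≈ 0.36325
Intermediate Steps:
Function('E')(B, l) = Mul(Rational(1, 3), B, Pow(Add(-17, l), -1)) (Function('E')(B, l) = Mul(Rational(1, 6), Mul(Add(B, B), Pow(Add(l, -17), -1))) = Mul(Rational(1, 6), Mul(Mul(2, B), Pow(Add(-17, l), -1))) = Mul(Rational(1, 6), Mul(2, B, Pow(Add(-17, l), -1))) = Mul(Rational(1, 3), B, Pow(Add(-17, l), -1)))
Add(Mul(Function('E')(Mul(117, Mul(6, 3)), 67), Pow(Function('j')(98), -1)), Mul(176677, Pow(344663, -1))) = Add(Mul(Mul(Rational(1, 3), Mul(117, Mul(6, 3)), Pow(Add(-17, 67), -1)), Pow(-94, -1)), Mul(176677, Pow(344663, -1))) = Add(Mul(Mul(Rational(1, 3), Mul(117, 18), Pow(50, -1)), Rational(-1, 94)), Mul(176677, Rational(1, 344663))) = Add(Mul(Mul(Rational(1, 3), 2106, Rational(1, 50)), Rational(-1, 94)), Rational(176677, 344663)) = Add(Mul(Rational(351, 25), Rational(-1, 94)), Rational(176677, 344663)) = Add(Rational(-351, 2350), Rational(176677, 344663)) = Rational(294214237, 809958050)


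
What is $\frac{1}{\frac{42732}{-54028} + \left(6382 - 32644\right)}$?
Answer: $- \frac{13507}{354731517} \approx -3.8077 \cdot 10^{-5}$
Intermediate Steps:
$\frac{1}{\frac{42732}{-54028} + \left(6382 - 32644\right)} = \frac{1}{42732 \left(- \frac{1}{54028}\right) - 26262} = \frac{1}{- \frac{10683}{13507} - 26262} = \frac{1}{- \frac{354731517}{13507}} = - \frac{13507}{354731517}$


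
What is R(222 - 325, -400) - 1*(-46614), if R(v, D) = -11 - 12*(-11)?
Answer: 46735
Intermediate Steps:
R(v, D) = 121 (R(v, D) = -11 + 132 = 121)
R(222 - 325, -400) - 1*(-46614) = 121 - 1*(-46614) = 121 + 46614 = 46735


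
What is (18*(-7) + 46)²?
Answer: 6400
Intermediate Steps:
(18*(-7) + 46)² = (-126 + 46)² = (-80)² = 6400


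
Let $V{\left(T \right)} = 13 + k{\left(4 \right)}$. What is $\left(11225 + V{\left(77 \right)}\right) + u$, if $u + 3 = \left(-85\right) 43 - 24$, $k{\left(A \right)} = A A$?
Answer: $7572$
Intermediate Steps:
$k{\left(A \right)} = A^{2}$
$V{\left(T \right)} = 29$ ($V{\left(T \right)} = 13 + 4^{2} = 13 + 16 = 29$)
$u = -3682$ ($u = -3 - 3679 = -3682$)
$\left(11225 + V{\left(77 \right)}\right) + u = \left(11225 + 29\right) - 3682 = 11254 - 3682 = 7572$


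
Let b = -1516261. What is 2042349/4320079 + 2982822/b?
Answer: -9789292545849/6550367304619 ≈ -1.4945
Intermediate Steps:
2042349/4320079 + 2982822/b = 2042349/4320079 + 2982822/(-1516261) = 2042349*(1/4320079) + 2982822*(-1/1516261) = 2042349/4320079 - 2982822/1516261 = -9789292545849/6550367304619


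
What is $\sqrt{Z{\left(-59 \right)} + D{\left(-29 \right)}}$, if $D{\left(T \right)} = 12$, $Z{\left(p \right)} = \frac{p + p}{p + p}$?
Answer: $\sqrt{13} \approx 3.6056$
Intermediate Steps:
$Z{\left(p \right)} = 1$ ($Z{\left(p \right)} = \frac{2 p}{2 p} = 2 p \frac{1}{2 p} = 1$)
$\sqrt{Z{\left(-59 \right)} + D{\left(-29 \right)}} = \sqrt{1 + 12} = \sqrt{13}$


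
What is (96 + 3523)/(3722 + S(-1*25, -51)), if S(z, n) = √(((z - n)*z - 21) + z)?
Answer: 962137/989570 - 517*I*√174/989570 ≈ 0.97228 - 0.0068916*I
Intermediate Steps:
S(z, n) = √(-21 + z + z*(z - n)) (S(z, n) = √((z*(z - n) - 21) + z) = √((-21 + z*(z - n)) + z) = √(-21 + z + z*(z - n)))
(96 + 3523)/(3722 + S(-1*25, -51)) = (96 + 3523)/(3722 + √(-21 - 1*25 + (-1*25)² - 1*(-51)*(-1*25))) = 3619/(3722 + √(-21 - 25 + (-25)² - 1*(-51)*(-25))) = 3619/(3722 + √(-21 - 25 + 625 - 1275)) = 3619/(3722 + √(-696)) = 3619/(3722 + 2*I*√174)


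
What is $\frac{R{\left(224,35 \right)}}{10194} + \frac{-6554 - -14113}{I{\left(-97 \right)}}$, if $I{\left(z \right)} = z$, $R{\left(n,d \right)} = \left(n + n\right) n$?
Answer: $- \frac{33661151}{494409} \approx -68.084$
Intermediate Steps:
$R{\left(n,d \right)} = 2 n^{2}$ ($R{\left(n,d \right)} = 2 n n = 2 n^{2}$)
$\frac{R{\left(224,35 \right)}}{10194} + \frac{-6554 - -14113}{I{\left(-97 \right)}} = \frac{2 \cdot 224^{2}}{10194} + \frac{-6554 - -14113}{-97} = 2 \cdot 50176 \cdot \frac{1}{10194} + \left(-6554 + 14113\right) \left(- \frac{1}{97}\right) = 100352 \cdot \frac{1}{10194} + 7559 \left(- \frac{1}{97}\right) = \frac{50176}{5097} - \frac{7559}{97} = - \frac{33661151}{494409}$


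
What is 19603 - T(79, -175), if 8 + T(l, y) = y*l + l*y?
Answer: 47261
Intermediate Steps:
T(l, y) = -8 + 2*l*y (T(l, y) = -8 + (y*l + l*y) = -8 + (l*y + l*y) = -8 + 2*l*y)
19603 - T(79, -175) = 19603 - (-8 + 2*79*(-175)) = 19603 - (-8 - 27650) = 19603 - 1*(-27658) = 19603 + 27658 = 47261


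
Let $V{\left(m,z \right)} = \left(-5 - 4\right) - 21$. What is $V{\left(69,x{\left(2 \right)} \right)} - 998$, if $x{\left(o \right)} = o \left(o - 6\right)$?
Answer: $-1028$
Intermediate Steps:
$x{\left(o \right)} = o \left(-6 + o\right)$
$V{\left(m,z \right)} = -30$ ($V{\left(m,z \right)} = -9 - 21 = -30$)
$V{\left(69,x{\left(2 \right)} \right)} - 998 = -30 - 998 = -1028$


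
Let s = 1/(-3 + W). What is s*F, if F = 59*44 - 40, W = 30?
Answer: 284/3 ≈ 94.667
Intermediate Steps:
F = 2556 (F = 2596 - 40 = 2556)
s = 1/27 (s = 1/(-3 + 30) = 1/27 ≈ 0.037037)
s*F = (1/27)*2556 = 284/3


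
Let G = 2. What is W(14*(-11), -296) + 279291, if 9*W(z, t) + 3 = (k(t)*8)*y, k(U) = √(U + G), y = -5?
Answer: 837872/3 - 280*I*√6/9 ≈ 2.7929e+5 - 76.206*I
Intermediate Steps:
k(U) = √(2 + U) (k(U) = √(U + 2) = √(2 + U))
W(z, t) = -⅓ - 40*√(2 + t)/9 (W(z, t) = -⅓ + ((√(2 + t)*8)*(-5))/9 = -⅓ + ((8*√(2 + t))*(-5))/9 = -⅓ + (-40*√(2 + t))/9 = -⅓ - 40*√(2 + t)/9)
W(14*(-11), -296) + 279291 = (-⅓ - 40*√(2 - 296)/9) + 279291 = (-⅓ - 280*I*√6/9) + 279291 = 837872/3 - 280*I*√6/9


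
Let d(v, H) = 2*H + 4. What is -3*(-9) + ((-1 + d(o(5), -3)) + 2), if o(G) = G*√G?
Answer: 26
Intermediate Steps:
o(G) = G^(3/2)
d(v, H) = 4 + 2*H
-3*(-9) + ((-1 + d(o(5), -3)) + 2) = -3*(-9) + ((-1 + (4 + 2*(-3))) + 2) = 27 + ((-1 + (4 - 6)) + 2) = 27 + ((-1 - 2) + 2) = 27 + (-3 + 2) = 27 - 1 = 26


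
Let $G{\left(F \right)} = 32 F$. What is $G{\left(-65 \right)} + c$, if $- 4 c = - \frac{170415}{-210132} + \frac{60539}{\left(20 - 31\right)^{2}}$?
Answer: $- \frac{24920654267}{11300432} \approx -2205.3$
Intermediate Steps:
$c = - \frac{1415755707}{11300432}$ ($c = - \frac{- \frac{170415}{-210132} + \frac{60539}{\left(20 - 31\right)^{2}}}{4} = - \frac{\left(-170415\right) \left(- \frac{1}{210132}\right) + \frac{60539}{\left(-11\right)^{2}}}{4} = - \frac{\frac{18935}{23348} + \frac{60539}{121}}{4} = \left(- \frac{1}{4}\right) \frac{1415755707}{2825108} = - \frac{1415755707}{11300432} \approx -125.28$)
$G{\left(-65 \right)} + c = 32 \left(-65\right) - \frac{1415755707}{11300432} = -2080 - \frac{1415755707}{11300432} = - \frac{24920654267}{11300432}$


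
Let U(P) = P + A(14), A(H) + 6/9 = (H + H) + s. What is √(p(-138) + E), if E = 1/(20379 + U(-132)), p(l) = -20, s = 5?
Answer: I*√74025062366/60838 ≈ 4.4721*I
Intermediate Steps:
A(H) = 13/3 + 2*H (A(H) = -⅔ + ((H + H) + 5) = -⅔ + (2*H + 5) = -⅔ + (5 + 2*H) = 13/3 + 2*H)
U(P) = 97/3 + P (U(P) = P + (13/3 + 2*14) = P + (13/3 + 28) = P + 97/3 = 97/3 + P)
E = 3/60838 (E = 1/(20379 + (97/3 - 132)) = 1/(20379 - 299/3) = 1/(60838/3) = 3/60838 ≈ 4.9311e-5)
√(p(-138) + E) = √(-20 + 3/60838) = √(-1216757/60838) = I*√74025062366/60838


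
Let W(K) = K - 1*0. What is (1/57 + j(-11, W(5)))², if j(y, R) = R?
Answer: 81796/3249 ≈ 25.176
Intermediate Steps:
W(K) = K (W(K) = K + 0 = K)
(1/57 + j(-11, W(5)))² = (1/57 + 5)² = (286/57)² = 81796/3249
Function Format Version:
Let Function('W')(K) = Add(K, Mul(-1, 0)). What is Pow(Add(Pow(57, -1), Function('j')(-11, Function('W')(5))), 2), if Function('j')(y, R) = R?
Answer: Rational(81796, 3249) ≈ 25.176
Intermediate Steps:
Function('W')(K) = K (Function('W')(K) = Add(K, 0) = K)
Pow(Add(Pow(57, -1), Function('j')(-11, Function('W')(5))), 2) = Pow(Add(Pow(57, -1), 5), 2) = Pow(Add(Rational(1, 57), 5), 2) = Pow(Rational(286, 57), 2) = Rational(81796, 3249)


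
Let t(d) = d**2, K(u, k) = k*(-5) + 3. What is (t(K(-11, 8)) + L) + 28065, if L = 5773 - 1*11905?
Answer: 23302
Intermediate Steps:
K(u, k) = 3 - 5*k (K(u, k) = -5*k + 3 = 3 - 5*k)
L = -6132 (L = 5773 - 11905 = -6132)
(t(K(-11, 8)) + L) + 28065 = ((3 - 5*8)**2 - 6132) + 28065 = ((3 - 40)**2 - 6132) + 28065 = ((-37)**2 - 6132) + 28065 = (1369 - 6132) + 28065 = -4763 + 28065 = 23302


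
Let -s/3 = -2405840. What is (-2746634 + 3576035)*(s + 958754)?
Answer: 6781409831874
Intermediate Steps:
s = 7217520 (s = -3*(-2405840) = 7217520)
(-2746634 + 3576035)*(s + 958754) = (-2746634 + 3576035)*(7217520 + 958754) = 829401*8176274 = 6781409831874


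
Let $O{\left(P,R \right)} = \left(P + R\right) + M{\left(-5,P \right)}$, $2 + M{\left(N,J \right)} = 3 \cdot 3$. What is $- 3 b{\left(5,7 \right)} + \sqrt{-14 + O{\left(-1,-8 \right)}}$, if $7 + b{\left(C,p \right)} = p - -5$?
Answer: $-15 + 4 i \approx -15.0 + 4.0 i$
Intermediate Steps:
$M{\left(N,J \right)} = 7$ ($M{\left(N,J \right)} = -2 + 3 \cdot 3 = -2 + 9 = 7$)
$b{\left(C,p \right)} = -2 + p$ ($b{\left(C,p \right)} = -7 + \left(p - -5\right) = -7 + \left(p + 5\right) = -7 + \left(5 + p\right) = -2 + p$)
$O{\left(P,R \right)} = 7 + P + R$ ($O{\left(P,R \right)} = \left(P + R\right) + 7 = 7 + P + R$)
$- 3 b{\left(5,7 \right)} + \sqrt{-14 + O{\left(-1,-8 \right)}} = - 3 \left(-2 + 7\right) + \sqrt{-14 - 2} = \left(-3\right) 5 + \sqrt{-14 - 2} = -15 + \sqrt{-16} = -15 + 4 i$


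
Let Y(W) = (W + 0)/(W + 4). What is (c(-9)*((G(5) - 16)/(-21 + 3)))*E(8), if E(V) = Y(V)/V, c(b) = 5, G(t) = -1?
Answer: 85/216 ≈ 0.39352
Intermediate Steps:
Y(W) = W/(4 + W)
E(V) = 1/(4 + V) (E(V) = (V/(4 + V))/V = 1/(4 + V))
(c(-9)*((G(5) - 16)/(-21 + 3)))*E(8) = (5*((-1 - 16)/(-21 + 3)))/(4 + 8) = (5*(-17/(-18)))/12 = (5*(-17*(-1/18)))*(1/12) = (5*(17/18))*(1/12) = (85/18)*(1/12) = 85/216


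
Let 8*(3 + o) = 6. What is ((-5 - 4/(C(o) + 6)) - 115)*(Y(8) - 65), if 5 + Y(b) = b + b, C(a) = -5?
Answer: 6696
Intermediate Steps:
o = -9/4 (o = -3 + (1/8)*6 = -3 + 3/4 = -9/4 ≈ -2.2500)
Y(b) = -5 + 2*b (Y(b) = -5 + (b + b) = -5 + 2*b)
((-5 - 4/(C(o) + 6)) - 115)*(Y(8) - 65) = ((-5 - 4/(-5 + 6)) - 115)*((-5 + 2*8) - 65) = ((-5 - 4/1) - 115)*((-5 + 16) - 65) = ((-5 + 1*(-4)) - 115)*(11 - 65) = ((-5 - 4) - 115)*(-54) = (-9 - 115)*(-54) = -124*(-54) = 6696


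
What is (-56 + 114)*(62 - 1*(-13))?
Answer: 4350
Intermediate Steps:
(-56 + 114)*(62 - 1*(-13)) = 58*(62 + 13) = 58*75 = 4350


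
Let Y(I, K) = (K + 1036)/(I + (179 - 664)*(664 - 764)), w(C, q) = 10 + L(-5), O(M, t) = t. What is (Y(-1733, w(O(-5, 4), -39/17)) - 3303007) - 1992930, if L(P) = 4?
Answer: -11794051649/2227 ≈ -5.2959e+6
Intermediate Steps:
w(C, q) = 14 (w(C, q) = 10 + 4 = 14)
Y(I, K) = (1036 + K)/(48500 + I) (Y(I, K) = (1036 + K)/(I - 485*(-100)) = (1036 + K)/(I + 48500) = (1036 + K)/(48500 + I))
(Y(-1733, w(O(-5, 4), -39/17)) - 3303007) - 1992930 = ((1036 + 14)/(48500 - 1733) - 3303007) - 1992930 = (1050/46767 - 3303007) - 1992930 = ((1/46767)*1050 - 3303007) - 1992930 = (50/2227 - 3303007) - 1992930 = -7355796539/2227 - 1992930 = -11794051649/2227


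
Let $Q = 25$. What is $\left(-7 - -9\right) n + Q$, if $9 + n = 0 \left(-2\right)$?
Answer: $7$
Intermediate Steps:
$n = -9$ ($n = -9 + 0 \left(-2\right) = -9 + 0 = -9$)
$\left(-7 - -9\right) n + Q = \left(-7 - -9\right) \left(-9\right) + 25 = \left(-7 + 9\right) \left(-9\right) + 25 = 2 \left(-9\right) + 25 = -18 + 25 = 7$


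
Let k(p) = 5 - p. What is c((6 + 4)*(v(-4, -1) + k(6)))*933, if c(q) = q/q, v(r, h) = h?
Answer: 933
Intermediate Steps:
c(q) = 1
c((6 + 4)*(v(-4, -1) + k(6)))*933 = 1*933 = 933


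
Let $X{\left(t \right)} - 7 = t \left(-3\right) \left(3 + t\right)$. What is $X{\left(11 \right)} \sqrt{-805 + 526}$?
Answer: $- 1365 i \sqrt{31} \approx - 7600.0 i$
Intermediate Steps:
$X{\left(t \right)} = 7 - 3 t \left(3 + t\right)$ ($X{\left(t \right)} = 7 + t \left(-3\right) \left(3 + t\right) = 7 + - 3 t \left(3 + t\right) = 7 - 3 t \left(3 + t\right)$)
$X{\left(11 \right)} \sqrt{-805 + 526} = \left(7 - 99 - 3 \cdot 11^{2}\right) \sqrt{-805 + 526} = \left(7 - 99 - 363\right) \sqrt{-279} = \left(7 - 99 - 363\right) 3 i \sqrt{31} = - 455 \cdot 3 i \sqrt{31} = - 1365 i \sqrt{31}$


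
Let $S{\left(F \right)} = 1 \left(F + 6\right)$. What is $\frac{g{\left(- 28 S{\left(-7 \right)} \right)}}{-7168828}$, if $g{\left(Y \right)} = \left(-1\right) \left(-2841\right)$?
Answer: $- \frac{2841}{7168828} \approx -0.0003963$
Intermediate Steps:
$S{\left(F \right)} = 6 + F$ ($S{\left(F \right)} = 1 \left(6 + F\right) = 6 + F$)
$g{\left(Y \right)} = 2841$
$\frac{g{\left(- 28 S{\left(-7 \right)} \right)}}{-7168828} = \frac{2841}{-7168828} = 2841 \left(- \frac{1}{7168828}\right) = - \frac{2841}{7168828}$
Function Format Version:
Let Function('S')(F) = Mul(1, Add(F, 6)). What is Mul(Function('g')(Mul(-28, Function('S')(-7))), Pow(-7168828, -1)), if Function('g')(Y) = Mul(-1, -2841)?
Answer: Rational(-2841, 7168828) ≈ -0.00039630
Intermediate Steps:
Function('S')(F) = Add(6, F) (Function('S')(F) = Mul(1, Add(6, F)) = Add(6, F))
Function('g')(Y) = 2841
Mul(Function('g')(Mul(-28, Function('S')(-7))), Pow(-7168828, -1)) = Mul(2841, Pow(-7168828, -1)) = Mul(2841, Rational(-1, 7168828)) = Rational(-2841, 7168828)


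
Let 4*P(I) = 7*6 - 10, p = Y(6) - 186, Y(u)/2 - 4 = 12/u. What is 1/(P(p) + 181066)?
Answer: 1/181074 ≈ 5.5226e-6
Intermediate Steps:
Y(u) = 8 + 24/u (Y(u) = 8 + 2*(12/u) = 8 + 24/u)
p = -174 (p = (8 + 24/6) - 186 = (8 + 24*(⅙)) - 186 = (8 + 4) - 186 = 12 - 186 = -174)
P(I) = 8 (P(I) = (7*6 - 10)/4 = (42 - 10)/4 = (¼)*32 = 8)
1/(P(p) + 181066) = 1/(8 + 181066) = 1/181074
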